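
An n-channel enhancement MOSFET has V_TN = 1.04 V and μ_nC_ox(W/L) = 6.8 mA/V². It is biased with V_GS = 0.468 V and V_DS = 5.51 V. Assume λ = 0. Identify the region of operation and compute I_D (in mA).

V_GS = 0.468 V < V_TN = 1.04 V, so the transistor is in cutoff.

Cutoff; I_D = 0 mA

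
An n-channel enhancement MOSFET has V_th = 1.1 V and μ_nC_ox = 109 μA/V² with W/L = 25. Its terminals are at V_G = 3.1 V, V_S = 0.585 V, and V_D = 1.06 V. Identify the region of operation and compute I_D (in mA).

Triode; I_D = 1.52 mA

V_GS = V_G − V_S = 3.1 − 0.585 = 2.52 V; V_DS = V_D − V_S = 1.06 − 0.585 = 0.475 V.
k_n = μ_nC_ox · (W/L) = 2.725 mA/V².
V_ov = V_GS − V_th = 2.52 − 1.1 = 1.42 V.
Since V_DS = 0.475 V < V_ov = 1.42 V, the device is in the triode region.
I_D = k_n [V_ov · V_DS − ½ V_DS²] = 2.725 × [1.42 × 0.475 − 0.5 × 0.475²] = 1.52 mA.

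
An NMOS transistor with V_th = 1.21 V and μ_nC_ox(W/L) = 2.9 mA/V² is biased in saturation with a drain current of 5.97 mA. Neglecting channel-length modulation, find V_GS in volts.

V_GS = 3.24 V

In saturation I_D = ½ k_n (V_GS − V_th)², so V_GS − V_th = √(2 I_D / k_n) = √(2 × 5.97 / 2.9) = 2.03 V.
V_GS = 1.21 + 2.03 = 3.24 V.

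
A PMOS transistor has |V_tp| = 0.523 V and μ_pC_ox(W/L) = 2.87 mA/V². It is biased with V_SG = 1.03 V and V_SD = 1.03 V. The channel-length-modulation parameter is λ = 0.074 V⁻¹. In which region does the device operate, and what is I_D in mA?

V_ov = V_SG − |V_tp| = 1.03 − 0.523 = 0.507 V.
Since V_SD = 1.03 V ≥ V_ov = 0.507 V, the device is in saturation.
I_D = ½ k_p V_ov² (1 + λ V_SD) = 0.5 × 2.87 × 0.507² × (1 + 0.074 × 1.03) = 0.397 mA.

Saturation; I_D = 0.397 mA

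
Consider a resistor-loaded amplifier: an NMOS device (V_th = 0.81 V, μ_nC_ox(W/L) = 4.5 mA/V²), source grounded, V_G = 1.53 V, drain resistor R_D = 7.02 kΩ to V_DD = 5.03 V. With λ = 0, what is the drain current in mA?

V_GS = V_G = 1.53 V, so V_ov = 1.53 − 0.81 = 0.72 V.
Assume saturation: I_D = ½ k_n V_ov² = 0.5 × 4.5 × 0.72² = 1.17 mA, giving V_DS = V_DD − I_D R_D = 5.03 − 1.17 × 7.02 = -3.16 V.
But -3.16 V < V_ov = 0.72 V, so the device is actually in triode.
In triode I_D = k_n[V_ov V_DS − ½ V_DS²] and I_D = (V_DD − V_DS)/R_D. Equating: 15.8 V_DS² − 23.74 V_DS + 5.03 = 0, giving V_DS = 0.255 V (the root below V_ov).
I_D = (5.03 − 0.255) / 7.02 = 0.68 mA.

I_D = 0.680 mA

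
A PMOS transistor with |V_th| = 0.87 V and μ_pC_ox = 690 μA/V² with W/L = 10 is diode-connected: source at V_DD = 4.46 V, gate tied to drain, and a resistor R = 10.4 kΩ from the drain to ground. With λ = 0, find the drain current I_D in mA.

With gate tied to drain, V_SG = V_SD ≥ V_SG − |V_th|, so the device is in saturation.
k_p = μ_pC_ox · (W/L) = 6.9 mA/V².
KCL at the drain: ½ k_p (V_SG − |V_th|)² = (V_DD − V_SG)/R.
Let x = V_SG − 0.87. Then 35.9 x² + x − 3.59 = 0, giving x = 0.303 V (positive root), so V_SG = 1.17 V.
I_D = (V_DD − V_SG)/R = (4.46 − 1.17) / 10.4 = 0.316 mA.

I_D = 0.316 mA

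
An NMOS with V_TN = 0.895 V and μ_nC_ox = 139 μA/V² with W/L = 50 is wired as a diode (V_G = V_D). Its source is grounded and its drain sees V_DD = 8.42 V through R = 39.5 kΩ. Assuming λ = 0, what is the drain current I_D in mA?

With gate tied to drain, V_GS = V_DS ≥ V_GS − V_TN, so the device is in saturation.
k_n = μ_nC_ox · (W/L) = 6.95 mA/V².
KCL at the drain: ½ k_n (V_GS − V_TN)² = (V_DD − V_GS)/R.
Let x = V_GS − 0.895. Then 137 x² + x − 7.525 = 0, giving x = 0.231 V (positive root), so V_GS = 1.13 V.
I_D = (V_DD − V_GS)/R = (8.42 − 1.13) / 39.5 = 0.185 mA.

I_D = 0.185 mA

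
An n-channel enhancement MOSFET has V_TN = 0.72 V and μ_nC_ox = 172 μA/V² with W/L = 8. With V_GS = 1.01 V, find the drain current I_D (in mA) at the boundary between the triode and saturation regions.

I_D = 0.0579 mA

At the boundary V_DS = V_ov = V_GS − V_TN = 1.01 − 0.72 = 0.29 V.
k_n = μ_nC_ox · (W/L) = 1.376 mA/V².
I_D = ½ k_n V_ov² = 0.5 × 1.376 × 0.29² = 0.0579 mA.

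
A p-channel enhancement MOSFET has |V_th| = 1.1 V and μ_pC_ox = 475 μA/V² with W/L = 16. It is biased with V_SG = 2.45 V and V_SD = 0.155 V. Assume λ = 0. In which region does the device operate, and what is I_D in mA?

k_p = μ_pC_ox · (W/L) = 7.6 mA/V².
V_ov = V_SG − |V_th| = 2.45 − 1.1 = 1.35 V.
Since V_SD = 0.155 V < V_ov = 1.35 V, the device is in the triode region.
I_D = k_p [V_ov · V_SD − ½ V_SD²] = 7.6 × [1.35 × 0.155 − 0.5 × 0.155²] = 1.5 mA.

Triode; I_D = 1.50 mA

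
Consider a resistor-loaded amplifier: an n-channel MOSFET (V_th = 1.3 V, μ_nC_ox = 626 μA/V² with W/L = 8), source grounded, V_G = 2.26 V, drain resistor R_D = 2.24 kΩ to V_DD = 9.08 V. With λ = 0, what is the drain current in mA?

I_D = 2.31 mA

V_GS = V_G = 2.26 V, so V_ov = 2.26 − 1.3 = 0.96 V.
k_n = μ_nC_ox · (W/L) = 5.008 mA/V².
Assume saturation: I_D = ½ k_n V_ov² = 0.5 × 5.008 × 0.96² = 2.31 mA, giving V_DS = V_DD − I_D R_D = 9.08 − 2.31 × 2.24 = 3.91 V.
V_DS = 3.91 V ≥ V_ov = 0.96 V, confirming saturation.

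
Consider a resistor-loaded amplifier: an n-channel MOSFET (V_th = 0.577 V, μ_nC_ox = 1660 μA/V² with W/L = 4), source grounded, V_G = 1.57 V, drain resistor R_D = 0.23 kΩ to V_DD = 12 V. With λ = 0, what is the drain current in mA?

V_GS = V_G = 1.57 V, so V_ov = 1.57 − 0.577 = 0.993 V.
k_n = μ_nC_ox · (W/L) = 6.64 mA/V².
Assume saturation: I_D = ½ k_n V_ov² = 0.5 × 6.64 × 0.993² = 3.27 mA, giving V_DS = V_DD − I_D R_D = 12 − 3.27 × 0.23 = 11.2 V.
V_DS = 11.2 V ≥ V_ov = 0.993 V, confirming saturation.

I_D = 3.27 mA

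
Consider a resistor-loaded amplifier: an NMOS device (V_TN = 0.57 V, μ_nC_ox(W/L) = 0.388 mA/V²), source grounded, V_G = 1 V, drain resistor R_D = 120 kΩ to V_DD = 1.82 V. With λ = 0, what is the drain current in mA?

V_GS = V_G = 1 V, so V_ov = 1 − 0.57 = 0.43 V.
Assume saturation: I_D = ½ k_n V_ov² = 0.5 × 0.388 × 0.43² = 0.0359 mA, giving V_DS = V_DD − I_D R_D = 1.82 − 0.0359 × 120 = -2.48 V.
But -2.48 V < V_ov = 0.43 V, so the device is actually in triode.
In triode I_D = k_n[V_ov V_DS − ½ V_DS²] and I_D = (V_DD − V_DS)/R_D. Equating: 23.3 V_DS² − 21.02 V_DS + 1.82 = 0, giving V_DS = 0.097 V (the root below V_ov).
I_D = (1.82 − 0.097) / 120 = 0.0144 mA.

I_D = 0.0144 mA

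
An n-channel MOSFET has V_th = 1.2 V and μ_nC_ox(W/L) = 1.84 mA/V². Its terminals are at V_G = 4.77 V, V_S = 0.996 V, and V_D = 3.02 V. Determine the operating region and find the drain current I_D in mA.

Triode; I_D = 5.82 mA

V_GS = V_G − V_S = 4.77 − 0.996 = 3.77 V; V_DS = V_D − V_S = 3.02 − 0.996 = 2.02 V.
V_ov = V_GS − V_th = 3.77 − 1.2 = 2.57 V.
Since V_DS = 2.02 V < V_ov = 2.57 V, the device is in the triode region.
I_D = k_n [V_ov · V_DS − ½ V_DS²] = 1.84 × [2.57 × 2.02 − 0.5 × 2.02²] = 5.82 mA.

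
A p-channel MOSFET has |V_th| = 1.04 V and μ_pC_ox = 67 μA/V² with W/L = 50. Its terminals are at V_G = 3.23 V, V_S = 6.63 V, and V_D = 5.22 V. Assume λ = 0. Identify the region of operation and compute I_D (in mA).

V_SG = V_S − V_G = 6.63 − 3.23 = 3.4 V; V_SD = V_S − V_D = 6.63 − 5.22 = 1.41 V.
k_p = μ_pC_ox · (W/L) = 3.35 mA/V².
V_ov = V_SG − |V_th| = 3.4 − 1.04 = 2.36 V.
Since V_SD = 1.41 V < V_ov = 2.36 V, the device is in the triode region.
I_D = k_p [V_ov · V_SD − ½ V_SD²] = 3.35 × [2.36 × 1.41 − 0.5 × 1.41²] = 7.82 mA.

Triode; I_D = 7.82 mA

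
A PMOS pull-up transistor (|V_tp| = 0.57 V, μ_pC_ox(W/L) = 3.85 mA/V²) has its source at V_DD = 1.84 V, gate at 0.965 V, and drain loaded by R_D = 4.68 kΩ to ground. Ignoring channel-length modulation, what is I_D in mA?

I_D = 0.179 mA

V_SG = V_DD − V_G = 1.84 − 0.965 = 0.875 V, so V_ov = 0.875 − 0.57 = 0.305 V.
Assume saturation: I_D = ½ k_p V_ov² = 0.5 × 3.85 × 0.305² = 0.179 mA, giving V_SD = V_DD − I_D R_D = 1.84 − 0.179 × 4.68 = 1 V.
V_SD = 1 V ≥ V_ov = 0.305 V, confirming saturation.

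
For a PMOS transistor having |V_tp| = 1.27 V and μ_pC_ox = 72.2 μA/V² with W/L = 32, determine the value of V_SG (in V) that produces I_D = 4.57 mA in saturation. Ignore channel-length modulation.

k_p = μ_pC_ox · (W/L) = 2.31 mA/V².
In saturation I_D = ½ k_p (V_SG − |V_tp|)², so V_SG − |V_tp| = √(2 I_D / k_p) = √(2 × 4.57 / 2.31) = 1.99 V.
V_SG = 1.27 + 1.99 = 3.26 V.

V_SG = 3.26 V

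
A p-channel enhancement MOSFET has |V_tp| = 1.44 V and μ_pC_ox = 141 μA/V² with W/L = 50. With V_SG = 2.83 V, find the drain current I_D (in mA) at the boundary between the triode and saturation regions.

At the boundary V_SD = V_ov = V_SG − |V_tp| = 2.83 − 1.44 = 1.39 V.
k_p = μ_pC_ox · (W/L) = 7.05 mA/V².
I_D = ½ k_p V_ov² = 0.5 × 7.05 × 1.39² = 6.81 mA.

I_D = 6.81 mA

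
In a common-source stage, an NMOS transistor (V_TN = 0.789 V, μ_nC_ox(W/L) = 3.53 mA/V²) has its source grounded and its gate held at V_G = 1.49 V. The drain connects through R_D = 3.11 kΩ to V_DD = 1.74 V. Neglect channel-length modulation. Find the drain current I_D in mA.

I_D = 0.484 mA

V_GS = V_G = 1.49 V, so V_ov = 1.49 − 0.789 = 0.701 V.
Assume saturation: I_D = ½ k_n V_ov² = 0.5 × 3.53 × 0.701² = 0.867 mA, giving V_DS = V_DD − I_D R_D = 1.74 − 0.867 × 3.11 = -0.957 V.
But -0.957 V < V_ov = 0.701 V, so the device is actually in triode.
In triode I_D = k_n[V_ov V_DS − ½ V_DS²] and I_D = (V_DD − V_DS)/R_D. Equating: 5.49 V_DS² − 8.696 V_DS + 1.74 = 0, giving V_DS = 0.235 V (the root below V_ov).
I_D = (1.74 − 0.235) / 3.11 = 0.484 mA.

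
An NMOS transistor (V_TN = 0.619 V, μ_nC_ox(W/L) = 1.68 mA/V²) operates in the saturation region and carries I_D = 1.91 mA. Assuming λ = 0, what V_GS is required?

In saturation I_D = ½ k_n (V_GS − V_TN)², so V_GS − V_TN = √(2 I_D / k_n) = √(2 × 1.91 / 1.68) = 1.51 V.
V_GS = 0.619 + 1.51 = 2.13 V.

V_GS = 2.13 V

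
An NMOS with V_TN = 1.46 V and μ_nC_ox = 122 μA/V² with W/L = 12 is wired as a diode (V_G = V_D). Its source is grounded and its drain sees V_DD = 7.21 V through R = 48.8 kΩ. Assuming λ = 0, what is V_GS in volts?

With gate tied to drain, V_GS = V_DS ≥ V_GS − V_TN, so the device is in saturation.
k_n = μ_nC_ox · (W/L) = 1.464 mA/V².
KCL at the drain: ½ k_n (V_GS − V_TN)² = (V_DD − V_GS)/R.
Let x = V_GS − 1.46. Then 35.7 x² + x − 5.75 = 0, giving x = 0.387 V (positive root), so V_GS = 1.85 V.
I_D = (V_DD − V_GS)/R = (7.21 − 1.85) / 48.8 = 0.11 mA.

V_GS = 1.85 V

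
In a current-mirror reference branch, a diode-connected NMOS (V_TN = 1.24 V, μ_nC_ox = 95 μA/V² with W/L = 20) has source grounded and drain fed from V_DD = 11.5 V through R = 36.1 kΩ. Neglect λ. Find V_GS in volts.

With gate tied to drain, V_GS = V_DS ≥ V_GS − V_TN, so the device is in saturation.
k_n = μ_nC_ox · (W/L) = 1.9 mA/V².
KCL at the drain: ½ k_n (V_GS − V_TN)² = (V_DD − V_GS)/R.
Let x = V_GS − 1.24. Then 34.3 x² + x − 10.26 = 0, giving x = 0.533 V (positive root), so V_GS = 1.77 V.
I_D = (V_DD − V_GS)/R = (11.5 − 1.77) / 36.1 = 0.269 mA.

V_GS = 1.77 V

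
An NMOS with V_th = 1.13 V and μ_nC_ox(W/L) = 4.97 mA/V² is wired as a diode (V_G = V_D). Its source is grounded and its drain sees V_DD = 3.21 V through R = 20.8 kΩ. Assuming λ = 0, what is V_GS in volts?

V_GS = 1.32 V

With gate tied to drain, V_GS = V_DS ≥ V_GS − V_th, so the device is in saturation.
KCL at the drain: ½ k_n (V_GS − V_th)² = (V_DD − V_GS)/R.
Let x = V_GS − 1.13. Then 51.7 x² + x − 2.08 = 0, giving x = 0.191 V (positive root), so V_GS = 1.32 V.
I_D = (V_DD − V_GS)/R = (3.21 − 1.32) / 20.8 = 0.0908 mA.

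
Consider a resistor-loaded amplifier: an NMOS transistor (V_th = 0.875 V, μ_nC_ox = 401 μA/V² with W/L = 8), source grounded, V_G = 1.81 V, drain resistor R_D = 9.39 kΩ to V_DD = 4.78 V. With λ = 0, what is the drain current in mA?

I_D = 0.490 mA

V_GS = V_G = 1.81 V, so V_ov = 1.81 − 0.875 = 0.935 V.
k_n = μ_nC_ox · (W/L) = 3.208 mA/V².
Assume saturation: I_D = ½ k_n V_ov² = 0.5 × 3.208 × 0.935² = 1.4 mA, giving V_DS = V_DD − I_D R_D = 4.78 − 1.4 × 9.39 = -8.39 V.
But -8.39 V < V_ov = 0.935 V, so the device is actually in triode.
In triode I_D = k_n[V_ov V_DS − ½ V_DS²] and I_D = (V_DD − V_DS)/R_D. Equating: 15.1 V_DS² − 29.17 V_DS + 4.78 = 0, giving V_DS = 0.181 V (the root below V_ov).
I_D = (4.78 − 0.181) / 9.39 = 0.49 mA.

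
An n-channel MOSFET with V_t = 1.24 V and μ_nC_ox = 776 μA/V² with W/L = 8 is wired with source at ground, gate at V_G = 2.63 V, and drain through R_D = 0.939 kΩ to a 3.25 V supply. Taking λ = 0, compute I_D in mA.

I_D = 3.02 mA

V_GS = V_G = 2.63 V, so V_ov = 2.63 − 1.24 = 1.39 V.
k_n = μ_nC_ox · (W/L) = 6.208 mA/V².
Assume saturation: I_D = ½ k_n V_ov² = 0.5 × 6.208 × 1.39² = 6 mA, giving V_DS = V_DD − I_D R_D = 3.25 − 6 × 0.939 = -2.38 V.
But -2.38 V < V_ov = 1.39 V, so the device is actually in triode.
In triode I_D = k_n[V_ov V_DS − ½ V_DS²] and I_D = (V_DD − V_DS)/R_D. Equating: 2.91 V_DS² − 9.103 V_DS + 3.25 = 0, giving V_DS = 0.411 V (the root below V_ov).
I_D = (3.25 − 0.411) / 0.939 = 3.02 mA.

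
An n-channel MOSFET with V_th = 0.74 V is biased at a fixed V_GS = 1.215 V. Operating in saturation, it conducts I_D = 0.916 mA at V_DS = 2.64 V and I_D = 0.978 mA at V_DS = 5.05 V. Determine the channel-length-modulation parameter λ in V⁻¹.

λ = 0.0303 V⁻¹

With V_GS fixed, I_D ∝ (1 + λ V_DS) in saturation, so I_D2/I_D1 = (1 + λ V_DS2)/(1 + λ V_DS1).
0.978/0.916 = 1.068 = (1 + 5.05 λ)/(1 + 2.64 λ).
Solving: λ (I_D1 V_DS2 − I_D2 V_DS1) = I_D2 − I_D1, so λ = (0.978 − 0.916) / (0.916 × 5.05 − 0.978 × 2.64) = 0.062 / 2.04 = 0.0303 V⁻¹.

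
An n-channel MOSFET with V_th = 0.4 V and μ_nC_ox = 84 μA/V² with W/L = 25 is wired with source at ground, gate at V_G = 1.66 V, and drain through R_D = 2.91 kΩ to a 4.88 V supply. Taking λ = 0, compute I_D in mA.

I_D = 1.41 mA

V_GS = V_G = 1.66 V, so V_ov = 1.66 − 0.4 = 1.26 V.
k_n = μ_nC_ox · (W/L) = 2.1 mA/V².
Assume saturation: I_D = ½ k_n V_ov² = 0.5 × 2.1 × 1.26² = 1.67 mA, giving V_DS = V_DD − I_D R_D = 4.88 − 1.67 × 2.91 = 0.0291 V.
But 0.0291 V < V_ov = 1.26 V, so the device is actually in triode.
In triode I_D = k_n[V_ov V_DS − ½ V_DS²] and I_D = (V_DD − V_DS)/R_D. Equating: 3.06 V_DS² − 8.7 V_DS + 4.88 = 0, giving V_DS = 0.768 V (the root below V_ov).
I_D = (4.88 − 0.768) / 2.91 = 1.41 mA.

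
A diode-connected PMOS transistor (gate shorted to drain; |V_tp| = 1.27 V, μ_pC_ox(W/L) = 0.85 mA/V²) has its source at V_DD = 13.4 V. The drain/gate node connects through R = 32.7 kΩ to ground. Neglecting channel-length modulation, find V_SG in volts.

With gate tied to drain, V_SG = V_SD ≥ V_SG − |V_tp|, so the device is in saturation.
KCL at the drain: ½ k_p (V_SG − |V_tp|)² = (V_DD − V_SG)/R.
Let x = V_SG − 1.27. Then 13.9 x² + x − 12.13 = 0, giving x = 0.899 V (positive root), so V_SG = 2.17 V.
I_D = (V_DD − V_SG)/R = (13.4 − 2.17) / 32.7 = 0.343 mA.

V_SG = 2.17 V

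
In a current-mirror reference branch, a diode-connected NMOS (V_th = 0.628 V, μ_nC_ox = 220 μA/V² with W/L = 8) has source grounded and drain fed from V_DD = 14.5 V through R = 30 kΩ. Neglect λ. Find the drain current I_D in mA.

I_D = 0.439 mA

With gate tied to drain, V_GS = V_DS ≥ V_GS − V_th, so the device is in saturation.
k_n = μ_nC_ox · (W/L) = 1.76 mA/V².
KCL at the drain: ½ k_n (V_GS − V_th)² = (V_DD − V_GS)/R.
Let x = V_GS − 0.628. Then 26.4 x² + x − 13.87 = 0, giving x = 0.706 V (positive root), so V_GS = 1.33 V.
I_D = (V_DD − V_GS)/R = (14.5 − 1.33) / 30 = 0.439 mA.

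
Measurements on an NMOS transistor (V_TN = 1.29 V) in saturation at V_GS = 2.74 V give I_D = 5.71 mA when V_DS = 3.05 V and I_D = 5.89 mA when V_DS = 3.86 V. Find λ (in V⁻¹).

λ = 0.0442 V⁻¹

With V_GS fixed, I_D ∝ (1 + λ V_DS) in saturation, so I_D2/I_D1 = (1 + λ V_DS2)/(1 + λ V_DS1).
5.89/5.71 = 1.032 = (1 + 3.86 λ)/(1 + 3.05 λ).
Solving: λ (I_D1 V_DS2 − I_D2 V_DS1) = I_D2 − I_D1, so λ = (5.89 − 5.71) / (5.71 × 3.86 − 5.89 × 3.05) = 0.18 / 4.08 = 0.0442 V⁻¹.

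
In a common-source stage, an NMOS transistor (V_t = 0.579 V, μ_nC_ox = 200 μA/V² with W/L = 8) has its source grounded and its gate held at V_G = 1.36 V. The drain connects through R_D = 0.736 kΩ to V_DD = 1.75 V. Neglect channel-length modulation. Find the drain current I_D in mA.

I_D = 0.488 mA

V_GS = V_G = 1.36 V, so V_ov = 1.36 − 0.579 = 0.781 V.
k_n = μ_nC_ox · (W/L) = 1.6 mA/V².
Assume saturation: I_D = ½ k_n V_ov² = 0.5 × 1.6 × 0.781² = 0.488 mA, giving V_DS = V_DD − I_D R_D = 1.75 − 0.488 × 0.736 = 1.39 V.
V_DS = 1.39 V ≥ V_ov = 0.781 V, confirming saturation.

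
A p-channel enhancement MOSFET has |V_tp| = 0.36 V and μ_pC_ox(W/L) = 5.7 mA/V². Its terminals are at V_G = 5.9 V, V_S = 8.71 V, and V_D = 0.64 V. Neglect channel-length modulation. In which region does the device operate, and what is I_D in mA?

Saturation; I_D = 17.1 mA

V_SG = V_S − V_G = 8.71 − 5.9 = 2.81 V; V_SD = V_S − V_D = 8.71 − 0.64 = 8.07 V.
V_ov = V_SG − |V_tp| = 2.81 − 0.36 = 2.45 V.
Since V_SD = 8.07 V ≥ V_ov = 2.45 V, the device is in saturation.
I_D = ½ k_p V_ov² = 0.5 × 5.7 × 2.45² = 17.1 mA.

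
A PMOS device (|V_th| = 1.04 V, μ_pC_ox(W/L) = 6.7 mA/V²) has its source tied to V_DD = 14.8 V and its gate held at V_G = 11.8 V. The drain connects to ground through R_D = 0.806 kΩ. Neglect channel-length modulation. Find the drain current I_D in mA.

I_D = 12.9 mA

V_SG = V_DD − V_G = 14.8 − 11.8 = 3 V, so V_ov = 3 − 1.04 = 1.96 V.
Assume saturation: I_D = ½ k_p V_ov² = 0.5 × 6.7 × 1.96² = 12.9 mA, giving V_SD = V_DD − I_D R_D = 14.8 − 12.9 × 0.806 = 4.43 V.
V_SD = 4.43 V ≥ V_ov = 1.96 V, confirming saturation.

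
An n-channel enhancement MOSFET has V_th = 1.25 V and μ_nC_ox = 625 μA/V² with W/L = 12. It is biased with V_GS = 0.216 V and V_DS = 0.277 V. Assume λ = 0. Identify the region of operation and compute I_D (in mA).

Cutoff; I_D = 0 mA

V_GS = 0.216 V < V_th = 1.25 V, so the transistor is in cutoff.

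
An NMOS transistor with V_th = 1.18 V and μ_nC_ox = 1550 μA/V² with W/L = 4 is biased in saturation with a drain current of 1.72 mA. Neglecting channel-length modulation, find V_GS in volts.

V_GS = 1.92 V

k_n = μ_nC_ox · (W/L) = 6.2 mA/V².
In saturation I_D = ½ k_n (V_GS − V_th)², so V_GS − V_th = √(2 I_D / k_n) = √(2 × 1.72 / 6.2) = 0.745 V.
V_GS = 1.18 + 0.745 = 1.92 V.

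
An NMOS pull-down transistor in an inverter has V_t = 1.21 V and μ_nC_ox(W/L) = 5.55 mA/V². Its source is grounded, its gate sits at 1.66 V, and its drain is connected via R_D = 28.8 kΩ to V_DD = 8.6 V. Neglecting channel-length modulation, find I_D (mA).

I_D = 0.294 mA

V_GS = V_G = 1.66 V, so V_ov = 1.66 − 1.21 = 0.45 V.
Assume saturation: I_D = ½ k_n V_ov² = 0.5 × 5.55 × 0.45² = 0.562 mA, giving V_DS = V_DD − I_D R_D = 8.6 − 0.562 × 28.8 = -7.58 V.
But -7.58 V < V_ov = 0.45 V, so the device is actually in triode.
In triode I_D = k_n[V_ov V_DS − ½ V_DS²] and I_D = (V_DD − V_DS)/R_D. Equating: 79.9 V_DS² − 72.93 V_DS + 8.6 = 0, giving V_DS = 0.139 V (the root below V_ov).
I_D = (8.6 − 0.139) / 28.8 = 0.294 mA.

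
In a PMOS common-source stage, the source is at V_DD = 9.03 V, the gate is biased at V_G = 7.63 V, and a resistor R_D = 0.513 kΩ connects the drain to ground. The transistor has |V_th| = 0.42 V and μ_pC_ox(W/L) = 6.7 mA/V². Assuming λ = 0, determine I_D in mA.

I_D = 3.22 mA

V_SG = V_DD − V_G = 9.03 − 7.63 = 1.4 V, so V_ov = 1.4 − 0.42 = 0.98 V.
Assume saturation: I_D = ½ k_p V_ov² = 0.5 × 6.7 × 0.98² = 3.22 mA, giving V_SD = V_DD − I_D R_D = 9.03 − 3.22 × 0.513 = 7.38 V.
V_SD = 7.38 V ≥ V_ov = 0.98 V, confirming saturation.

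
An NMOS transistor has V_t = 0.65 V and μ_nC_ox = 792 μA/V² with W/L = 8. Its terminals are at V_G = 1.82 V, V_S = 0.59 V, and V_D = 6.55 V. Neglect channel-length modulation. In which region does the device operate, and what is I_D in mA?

V_GS = V_G − V_S = 1.82 − 0.59 = 1.23 V; V_DS = V_D − V_S = 6.55 − 0.59 = 5.96 V.
k_n = μ_nC_ox · (W/L) = 6.336 mA/V².
V_ov = V_GS − V_t = 1.23 − 0.65 = 0.58 V.
Since V_DS = 5.96 V ≥ V_ov = 0.58 V, the device is in saturation.
I_D = ½ k_n V_ov² = 0.5 × 6.336 × 0.58² = 1.07 mA.

Saturation; I_D = 1.07 mA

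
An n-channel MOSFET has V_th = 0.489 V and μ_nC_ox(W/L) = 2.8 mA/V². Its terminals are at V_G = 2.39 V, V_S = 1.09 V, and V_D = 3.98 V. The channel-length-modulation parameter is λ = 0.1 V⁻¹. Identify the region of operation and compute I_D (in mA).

V_GS = V_G − V_S = 2.39 − 1.09 = 1.3 V; V_DS = V_D − V_S = 3.98 − 1.09 = 2.89 V.
V_ov = V_GS − V_th = 1.3 − 0.489 = 0.811 V.
Since V_DS = 2.89 V ≥ V_ov = 0.811 V, the device is in saturation.
I_D = ½ k_n V_ov² (1 + λ V_DS) = 0.5 × 2.8 × 0.811² × (1 + 0.1 × 2.89) = 1.19 mA.

Saturation; I_D = 1.19 mA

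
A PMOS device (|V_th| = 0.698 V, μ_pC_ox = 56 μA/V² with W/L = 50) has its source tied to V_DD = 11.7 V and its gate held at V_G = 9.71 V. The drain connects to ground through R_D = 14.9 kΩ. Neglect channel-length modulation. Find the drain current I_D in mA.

V_SG = V_DD − V_G = 11.7 − 9.71 = 1.99 V, so V_ov = 1.99 − 0.698 = 1.29 V.
k_p = μ_pC_ox · (W/L) = 2.8 mA/V².
Assume saturation: I_D = ½ k_p V_ov² = 0.5 × 2.8 × 1.29² = 2.34 mA, giving V_SD = V_DD − I_D R_D = 11.7 − 2.34 × 14.9 = -23.1 V.
But -23.1 V < V_ov = 1.29 V, so the device is actually in triode.
In triode I_D = k_p[V_ov V_SD − ½ V_SD²] and I_D = (V_DD − V_SD)/R_D. Equating: 20.9 V_SD² − 54.9 V_SD + 11.7 = 0, giving V_SD = 0.234 V (the root below V_ov).
I_D = (11.7 − 0.234) / 14.9 = 0.77 mA.

I_D = 0.770 mA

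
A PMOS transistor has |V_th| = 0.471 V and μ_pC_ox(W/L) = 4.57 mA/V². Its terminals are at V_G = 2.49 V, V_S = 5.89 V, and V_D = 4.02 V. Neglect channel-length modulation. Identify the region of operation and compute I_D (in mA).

Triode; I_D = 17.0 mA

V_SG = V_S − V_G = 5.89 − 2.49 = 3.4 V; V_SD = V_S − V_D = 5.89 − 4.02 = 1.87 V.
V_ov = V_SG − |V_th| = 3.4 − 0.471 = 2.93 V.
Since V_SD = 1.87 V < V_ov = 2.93 V, the device is in the triode region.
I_D = k_p [V_ov · V_SD − ½ V_SD²] = 4.57 × [2.93 × 1.87 − 0.5 × 1.87²] = 17 mA.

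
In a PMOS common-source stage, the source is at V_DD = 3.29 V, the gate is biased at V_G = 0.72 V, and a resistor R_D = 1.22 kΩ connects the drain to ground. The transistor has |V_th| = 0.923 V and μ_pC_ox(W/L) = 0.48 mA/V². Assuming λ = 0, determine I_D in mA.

V_SG = V_DD − V_G = 3.29 − 0.72 = 2.57 V, so V_ov = 2.57 − 0.923 = 1.65 V.
Assume saturation: I_D = ½ k_p V_ov² = 0.5 × 0.48 × 1.65² = 0.651 mA, giving V_SD = V_DD − I_D R_D = 3.29 − 0.651 × 1.22 = 2.5 V.
V_SD = 2.5 V ≥ V_ov = 1.65 V, confirming saturation.

I_D = 0.651 mA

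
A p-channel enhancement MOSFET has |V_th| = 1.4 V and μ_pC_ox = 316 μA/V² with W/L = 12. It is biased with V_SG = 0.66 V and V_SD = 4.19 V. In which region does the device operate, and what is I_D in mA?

V_SG = 0.66 V < |V_th| = 1.4 V, so the transistor is in cutoff.

Cutoff; I_D = 0 mA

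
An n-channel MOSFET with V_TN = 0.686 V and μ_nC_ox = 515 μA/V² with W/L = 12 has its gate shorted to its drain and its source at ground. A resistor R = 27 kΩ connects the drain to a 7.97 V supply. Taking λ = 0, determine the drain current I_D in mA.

I_D = 0.259 mA

With gate tied to drain, V_GS = V_DS ≥ V_GS − V_TN, so the device is in saturation.
k_n = μ_nC_ox · (W/L) = 6.18 mA/V².
KCL at the drain: ½ k_n (V_GS − V_TN)² = (V_DD − V_GS)/R.
Let x = V_GS − 0.686. Then 83.4 x² + x − 7.284 = 0, giving x = 0.29 V (positive root), so V_GS = 0.976 V.
I_D = (V_DD − V_GS)/R = (7.97 − 0.976) / 27 = 0.259 mA.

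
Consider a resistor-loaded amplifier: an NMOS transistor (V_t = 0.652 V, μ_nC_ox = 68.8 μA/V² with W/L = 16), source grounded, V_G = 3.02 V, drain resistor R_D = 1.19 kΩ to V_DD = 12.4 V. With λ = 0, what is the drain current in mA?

V_GS = V_G = 3.02 V, so V_ov = 3.02 − 0.652 = 2.37 V.
k_n = μ_nC_ox · (W/L) = 1.101 mA/V².
Assume saturation: I_D = ½ k_n V_ov² = 0.5 × 1.101 × 2.37² = 3.09 mA, giving V_DS = V_DD − I_D R_D = 12.4 − 3.09 × 1.19 = 8.73 V.
V_DS = 8.73 V ≥ V_ov = 2.37 V, confirming saturation.

I_D = 3.09 mA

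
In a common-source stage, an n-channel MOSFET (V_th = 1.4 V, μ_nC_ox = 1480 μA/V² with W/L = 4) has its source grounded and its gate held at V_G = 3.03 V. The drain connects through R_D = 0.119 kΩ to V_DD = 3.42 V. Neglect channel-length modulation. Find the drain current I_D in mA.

I_D = 7.86 mA

V_GS = V_G = 3.03 V, so V_ov = 3.03 − 1.4 = 1.63 V.
k_n = μ_nC_ox · (W/L) = 5.92 mA/V².
Assume saturation: I_D = ½ k_n V_ov² = 0.5 × 5.92 × 1.63² = 7.86 mA, giving V_DS = V_DD − I_D R_D = 3.42 − 7.86 × 0.119 = 2.48 V.
V_DS = 2.48 V ≥ V_ov = 1.63 V, confirming saturation.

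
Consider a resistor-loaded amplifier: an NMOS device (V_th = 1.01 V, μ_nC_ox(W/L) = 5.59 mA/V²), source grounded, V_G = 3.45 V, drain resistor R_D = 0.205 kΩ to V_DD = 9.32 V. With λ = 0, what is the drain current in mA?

V_GS = V_G = 3.45 V, so V_ov = 3.45 − 1.01 = 2.44 V.
Assume saturation: I_D = ½ k_n V_ov² = 0.5 × 5.59 × 2.44² = 16.6 mA, giving V_DS = V_DD − I_D R_D = 9.32 − 16.6 × 0.205 = 5.91 V.
V_DS = 5.91 V ≥ V_ov = 2.44 V, confirming saturation.

I_D = 16.6 mA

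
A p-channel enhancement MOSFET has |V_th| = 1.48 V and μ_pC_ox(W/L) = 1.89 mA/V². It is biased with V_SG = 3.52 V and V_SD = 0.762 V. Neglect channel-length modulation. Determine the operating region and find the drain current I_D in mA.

Triode; I_D = 2.39 mA

V_ov = V_SG − |V_th| = 3.52 − 1.48 = 2.04 V.
Since V_SD = 0.762 V < V_ov = 2.04 V, the device is in the triode region.
I_D = k_p [V_ov · V_SD − ½ V_SD²] = 1.89 × [2.04 × 0.762 − 0.5 × 0.762²] = 2.39 mA.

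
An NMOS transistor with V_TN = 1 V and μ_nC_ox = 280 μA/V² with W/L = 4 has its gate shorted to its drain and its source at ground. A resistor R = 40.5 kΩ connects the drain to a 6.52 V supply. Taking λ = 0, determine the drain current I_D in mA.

With gate tied to drain, V_GS = V_DS ≥ V_GS − V_TN, so the device is in saturation.
k_n = μ_nC_ox · (W/L) = 1.12 mA/V².
KCL at the drain: ½ k_n (V_GS − V_TN)² = (V_DD − V_GS)/R.
Let x = V_GS − 1. Then 22.7 x² + x − 5.52 = 0, giving x = 0.472 V (positive root), so V_GS = 1.47 V.
I_D = (V_DD − V_GS)/R = (6.52 − 1.47) / 40.5 = 0.125 mA.

I_D = 0.125 mA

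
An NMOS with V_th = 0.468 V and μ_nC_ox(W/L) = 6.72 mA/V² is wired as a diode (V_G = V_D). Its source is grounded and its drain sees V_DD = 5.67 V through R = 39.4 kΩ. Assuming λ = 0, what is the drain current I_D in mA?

With gate tied to drain, V_GS = V_DS ≥ V_GS − V_th, so the device is in saturation.
KCL at the drain: ½ k_n (V_GS − V_th)² = (V_DD − V_GS)/R.
Let x = V_GS − 0.468. Then 132 x² + x − 5.202 = 0, giving x = 0.194 V (positive root), so V_GS = 0.662 V.
I_D = (V_DD − V_GS)/R = (5.67 − 0.662) / 39.4 = 0.127 mA.

I_D = 0.127 mA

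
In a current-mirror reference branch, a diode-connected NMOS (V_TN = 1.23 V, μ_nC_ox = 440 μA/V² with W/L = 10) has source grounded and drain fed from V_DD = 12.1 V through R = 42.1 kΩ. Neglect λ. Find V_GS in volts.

V_GS = 1.57 V

With gate tied to drain, V_GS = V_DS ≥ V_GS − V_TN, so the device is in saturation.
k_n = μ_nC_ox · (W/L) = 4.4 mA/V².
KCL at the drain: ½ k_n (V_GS − V_TN)² = (V_DD − V_GS)/R.
Let x = V_GS − 1.23. Then 92.6 x² + x − 10.87 = 0, giving x = 0.337 V (positive root), so V_GS = 1.57 V.
I_D = (V_DD − V_GS)/R = (12.1 − 1.57) / 42.1 = 0.25 mA.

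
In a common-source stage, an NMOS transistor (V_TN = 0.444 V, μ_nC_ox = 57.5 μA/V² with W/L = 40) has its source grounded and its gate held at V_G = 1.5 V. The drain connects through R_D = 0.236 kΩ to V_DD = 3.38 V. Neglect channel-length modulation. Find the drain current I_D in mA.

V_GS = V_G = 1.5 V, so V_ov = 1.5 − 0.444 = 1.06 V.
k_n = μ_nC_ox · (W/L) = 2.3 mA/V².
Assume saturation: I_D = ½ k_n V_ov² = 0.5 × 2.3 × 1.06² = 1.28 mA, giving V_DS = V_DD − I_D R_D = 3.38 − 1.28 × 0.236 = 3.08 V.
V_DS = 3.08 V ≥ V_ov = 1.06 V, confirming saturation.

I_D = 1.28 mA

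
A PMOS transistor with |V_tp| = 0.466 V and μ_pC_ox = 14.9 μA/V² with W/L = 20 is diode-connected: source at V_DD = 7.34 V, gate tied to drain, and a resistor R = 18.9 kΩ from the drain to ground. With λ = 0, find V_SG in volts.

With gate tied to drain, V_SG = V_SD ≥ V_SG − |V_tp|, so the device is in saturation.
k_p = μ_pC_ox · (W/L) = 0.298 mA/V².
KCL at the drain: ½ k_p (V_SG − |V_tp|)² = (V_DD − V_SG)/R.
Let x = V_SG − 0.466. Then 2.82 x² + x − 6.874 = 0, giving x = 1.39 V (positive root), so V_SG = 1.86 V.
I_D = (V_DD − V_SG)/R = (7.34 − 1.86) / 18.9 = 0.29 mA.

V_SG = 1.86 V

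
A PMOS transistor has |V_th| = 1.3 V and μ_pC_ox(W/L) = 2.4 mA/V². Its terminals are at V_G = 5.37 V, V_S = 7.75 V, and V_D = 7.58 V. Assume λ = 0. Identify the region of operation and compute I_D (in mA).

Triode; I_D = 0.406 mA

V_SG = V_S − V_G = 7.75 − 5.37 = 2.38 V; V_SD = V_S − V_D = 7.75 − 7.58 = 0.17 V.
V_ov = V_SG − |V_th| = 2.38 − 1.3 = 1.08 V.
Since V_SD = 0.17 V < V_ov = 1.08 V, the device is in the triode region.
I_D = k_p [V_ov · V_SD − ½ V_SD²] = 2.4 × [1.08 × 0.17 − 0.5 × 0.17²] = 0.406 mA.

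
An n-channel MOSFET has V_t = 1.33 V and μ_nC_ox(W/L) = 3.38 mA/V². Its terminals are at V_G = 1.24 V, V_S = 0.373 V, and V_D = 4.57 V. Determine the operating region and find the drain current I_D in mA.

V_GS = V_G − V_S = 1.24 − 0.373 = 0.867 V; V_DS = V_D − V_S = 4.57 − 0.373 = 4.2 V.
V_GS = 0.867 V < V_t = 1.33 V, so the transistor is in cutoff.

Cutoff; I_D = 0 mA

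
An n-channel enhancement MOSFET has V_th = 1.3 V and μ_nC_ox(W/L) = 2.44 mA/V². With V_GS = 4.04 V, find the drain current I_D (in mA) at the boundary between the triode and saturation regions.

I_D = 9.16 mA

At the boundary V_DS = V_ov = V_GS − V_th = 4.04 − 1.3 = 2.74 V.
I_D = ½ k_n V_ov² = 0.5 × 2.44 × 2.74² = 9.16 mA.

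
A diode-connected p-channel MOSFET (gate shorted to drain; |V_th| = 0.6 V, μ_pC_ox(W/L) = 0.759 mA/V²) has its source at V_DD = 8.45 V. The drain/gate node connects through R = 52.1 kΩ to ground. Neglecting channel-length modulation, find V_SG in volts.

With gate tied to drain, V_SG = V_SD ≥ V_SG − |V_th|, so the device is in saturation.
KCL at the drain: ½ k_p (V_SG − |V_th|)² = (V_DD − V_SG)/R.
Let x = V_SG − 0.6. Then 19.8 x² + x − 7.85 = 0, giving x = 0.605 V (positive root), so V_SG = 1.21 V.
I_D = (V_DD − V_SG)/R = (8.45 − 1.21) / 52.1 = 0.139 mA.

V_SG = 1.21 V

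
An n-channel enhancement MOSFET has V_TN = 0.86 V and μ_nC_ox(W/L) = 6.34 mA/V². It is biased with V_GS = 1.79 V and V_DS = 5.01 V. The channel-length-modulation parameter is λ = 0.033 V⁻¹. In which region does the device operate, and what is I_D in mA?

V_ov = V_GS − V_TN = 1.79 − 0.86 = 0.93 V.
Since V_DS = 5.01 V ≥ V_ov = 0.93 V, the device is in saturation.
I_D = ½ k_n V_ov² (1 + λ V_DS) = 0.5 × 6.34 × 0.93² × (1 + 0.033 × 5.01) = 3.2 mA.

Saturation; I_D = 3.20 mA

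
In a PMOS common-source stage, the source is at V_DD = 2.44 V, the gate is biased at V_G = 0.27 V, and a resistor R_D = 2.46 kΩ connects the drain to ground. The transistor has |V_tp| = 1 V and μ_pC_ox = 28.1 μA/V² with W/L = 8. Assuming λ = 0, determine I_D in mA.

V_SG = V_DD − V_G = 2.44 − 0.27 = 2.17 V, so V_ov = 2.17 − 1 = 1.17 V.
k_p = μ_pC_ox · (W/L) = 0.2248 mA/V².
Assume saturation: I_D = ½ k_p V_ov² = 0.5 × 0.2248 × 1.17² = 0.154 mA, giving V_SD = V_DD − I_D R_D = 2.44 − 0.154 × 2.46 = 2.06 V.
V_SD = 2.06 V ≥ V_ov = 1.17 V, confirming saturation.

I_D = 0.154 mA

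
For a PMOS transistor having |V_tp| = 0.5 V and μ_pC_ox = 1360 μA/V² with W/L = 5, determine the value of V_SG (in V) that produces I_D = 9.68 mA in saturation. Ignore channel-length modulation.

k_p = μ_pC_ox · (W/L) = 6.8 mA/V².
In saturation I_D = ½ k_p (V_SG − |V_tp|)², so V_SG − |V_tp| = √(2 I_D / k_p) = √(2 × 9.68 / 6.8) = 1.69 V.
V_SG = 0.5 + 1.69 = 2.19 V.

V_SG = 2.19 V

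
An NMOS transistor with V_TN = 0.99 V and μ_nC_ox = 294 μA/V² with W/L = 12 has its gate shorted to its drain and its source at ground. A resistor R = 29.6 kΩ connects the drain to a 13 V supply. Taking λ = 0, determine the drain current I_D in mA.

I_D = 0.390 mA

With gate tied to drain, V_GS = V_DS ≥ V_GS − V_TN, so the device is in saturation.
k_n = μ_nC_ox · (W/L) = 3.528 mA/V².
KCL at the drain: ½ k_n (V_GS − V_TN)² = (V_DD − V_GS)/R.
Let x = V_GS − 0.99. Then 52.2 x² + x − 12.01 = 0, giving x = 0.47 V (positive root), so V_GS = 1.46 V.
I_D = (V_DD − V_GS)/R = (13 − 1.46) / 29.6 = 0.39 mA.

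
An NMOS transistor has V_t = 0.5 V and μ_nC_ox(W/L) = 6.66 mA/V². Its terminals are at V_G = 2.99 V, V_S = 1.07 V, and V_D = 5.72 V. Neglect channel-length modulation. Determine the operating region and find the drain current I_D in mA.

Saturation; I_D = 6.71 mA

V_GS = V_G − V_S = 2.99 − 1.07 = 1.92 V; V_DS = V_D − V_S = 5.72 − 1.07 = 4.65 V.
V_ov = V_GS − V_t = 1.92 − 0.5 = 1.42 V.
Since V_DS = 4.65 V ≥ V_ov = 1.42 V, the device is in saturation.
I_D = ½ k_n V_ov² = 0.5 × 6.66 × 1.42² = 6.71 mA.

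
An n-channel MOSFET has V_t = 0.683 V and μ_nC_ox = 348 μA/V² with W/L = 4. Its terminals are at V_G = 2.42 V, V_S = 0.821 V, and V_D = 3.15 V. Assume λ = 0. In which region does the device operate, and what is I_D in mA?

V_GS = V_G − V_S = 2.42 − 0.821 = 1.6 V; V_DS = V_D − V_S = 3.15 − 0.821 = 2.33 V.
k_n = μ_nC_ox · (W/L) = 1.392 mA/V².
V_ov = V_GS − V_t = 1.6 − 0.683 = 0.916 V.
Since V_DS = 2.33 V ≥ V_ov = 0.916 V, the device is in saturation.
I_D = ½ k_n V_ov² = 0.5 × 1.392 × 0.916² = 0.584 mA.

Saturation; I_D = 0.584 mA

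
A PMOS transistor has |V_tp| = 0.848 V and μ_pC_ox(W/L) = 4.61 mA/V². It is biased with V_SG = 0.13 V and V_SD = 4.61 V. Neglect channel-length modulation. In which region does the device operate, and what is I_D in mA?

V_SG = 0.13 V < |V_tp| = 0.848 V, so the transistor is in cutoff.

Cutoff; I_D = 0 mA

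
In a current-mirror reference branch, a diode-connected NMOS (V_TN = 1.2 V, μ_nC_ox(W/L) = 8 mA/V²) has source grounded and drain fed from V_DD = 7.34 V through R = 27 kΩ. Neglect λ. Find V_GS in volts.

V_GS = 1.43 V

With gate tied to drain, V_GS = V_DS ≥ V_GS − V_TN, so the device is in saturation.
KCL at the drain: ½ k_n (V_GS − V_TN)² = (V_DD − V_GS)/R.
Let x = V_GS − 1.2. Then 108 x² + x − 6.14 = 0, giving x = 0.234 V (positive root), so V_GS = 1.43 V.
I_D = (V_DD − V_GS)/R = (7.34 − 1.43) / 27 = 0.219 mA.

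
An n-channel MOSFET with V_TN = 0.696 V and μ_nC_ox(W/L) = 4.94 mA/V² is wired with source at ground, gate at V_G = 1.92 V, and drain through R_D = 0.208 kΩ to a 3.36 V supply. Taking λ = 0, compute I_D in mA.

V_GS = V_G = 1.92 V, so V_ov = 1.92 − 0.696 = 1.22 V.
Assume saturation: I_D = ½ k_n V_ov² = 0.5 × 4.94 × 1.22² = 3.7 mA, giving V_DS = V_DD − I_D R_D = 3.36 − 3.7 × 0.208 = 2.59 V.
V_DS = 2.59 V ≥ V_ov = 1.22 V, confirming saturation.

I_D = 3.70 mA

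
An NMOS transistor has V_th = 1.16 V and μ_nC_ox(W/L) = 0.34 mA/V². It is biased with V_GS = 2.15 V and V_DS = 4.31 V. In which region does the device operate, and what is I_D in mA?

Saturation; I_D = 0.167 mA

V_ov = V_GS − V_th = 2.15 − 1.16 = 0.99 V.
Since V_DS = 4.31 V ≥ V_ov = 0.99 V, the device is in saturation.
I_D = ½ k_n V_ov² = 0.5 × 0.34 × 0.99² = 0.167 mA.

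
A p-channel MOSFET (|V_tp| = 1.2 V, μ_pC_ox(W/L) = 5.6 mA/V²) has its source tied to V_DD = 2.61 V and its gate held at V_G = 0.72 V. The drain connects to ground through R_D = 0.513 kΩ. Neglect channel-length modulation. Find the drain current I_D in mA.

V_SG = V_DD − V_G = 2.61 − 0.72 = 1.89 V, so V_ov = 1.89 − 1.2 = 0.69 V.
Assume saturation: I_D = ½ k_p V_ov² = 0.5 × 5.6 × 0.69² = 1.33 mA, giving V_SD = V_DD − I_D R_D = 2.61 − 1.33 × 0.513 = 1.93 V.
V_SD = 1.93 V ≥ V_ov = 0.69 V, confirming saturation.

I_D = 1.33 mA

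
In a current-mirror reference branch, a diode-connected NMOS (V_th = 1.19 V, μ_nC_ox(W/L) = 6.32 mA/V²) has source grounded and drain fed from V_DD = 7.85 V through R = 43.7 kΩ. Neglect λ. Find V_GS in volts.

V_GS = 1.41 V

With gate tied to drain, V_GS = V_DS ≥ V_GS − V_th, so the device is in saturation.
KCL at the drain: ½ k_n (V_GS − V_th)² = (V_DD − V_GS)/R.
Let x = V_GS − 1.19. Then 138 x² + x − 6.66 = 0, giving x = 0.216 V (positive root), so V_GS = 1.41 V.
I_D = (V_DD − V_GS)/R = (7.85 − 1.41) / 43.7 = 0.147 mA.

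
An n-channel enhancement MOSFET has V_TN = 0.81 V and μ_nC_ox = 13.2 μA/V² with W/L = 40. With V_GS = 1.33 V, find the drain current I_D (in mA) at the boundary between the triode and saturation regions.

I_D = 0.0714 mA

At the boundary V_DS = V_ov = V_GS − V_TN = 1.33 − 0.81 = 0.52 V.
k_n = μ_nC_ox · (W/L) = 0.528 mA/V².
I_D = ½ k_n V_ov² = 0.5 × 0.528 × 0.52² = 0.0714 mA.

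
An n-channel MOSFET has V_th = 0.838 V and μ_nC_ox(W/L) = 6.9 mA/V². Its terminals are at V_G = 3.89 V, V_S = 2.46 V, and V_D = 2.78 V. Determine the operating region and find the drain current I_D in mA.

V_GS = V_G − V_S = 3.89 − 2.46 = 1.43 V; V_DS = V_D − V_S = 2.78 − 2.46 = 0.32 V.
V_ov = V_GS − V_th = 1.43 − 0.838 = 0.592 V.
Since V_DS = 0.32 V < V_ov = 0.592 V, the device is in the triode region.
I_D = k_n [V_ov · V_DS − ½ V_DS²] = 6.9 × [0.592 × 0.32 − 0.5 × 0.32²] = 0.954 mA.

Triode; I_D = 0.954 mA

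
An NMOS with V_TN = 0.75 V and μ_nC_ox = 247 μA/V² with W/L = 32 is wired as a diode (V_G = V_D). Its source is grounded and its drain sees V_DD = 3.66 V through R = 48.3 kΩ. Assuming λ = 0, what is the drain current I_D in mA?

I_D = 0.0577 mA

With gate tied to drain, V_GS = V_DS ≥ V_GS − V_TN, so the device is in saturation.
k_n = μ_nC_ox · (W/L) = 7.904 mA/V².
KCL at the drain: ½ k_n (V_GS − V_TN)² = (V_DD − V_GS)/R.
Let x = V_GS − 0.75. Then 191 x² + x − 2.91 = 0, giving x = 0.121 V (positive root), so V_GS = 0.871 V.
I_D = (V_DD − V_GS)/R = (3.66 − 0.871) / 48.3 = 0.0577 mA.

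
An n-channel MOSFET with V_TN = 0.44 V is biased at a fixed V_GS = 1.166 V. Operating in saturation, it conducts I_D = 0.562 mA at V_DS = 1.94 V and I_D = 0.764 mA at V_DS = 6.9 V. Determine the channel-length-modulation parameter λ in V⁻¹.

λ = 0.0843 V⁻¹

With V_GS fixed, I_D ∝ (1 + λ V_DS) in saturation, so I_D2/I_D1 = (1 + λ V_DS2)/(1 + λ V_DS1).
0.764/0.562 = 1.359 = (1 + 6.9 λ)/(1 + 1.94 λ).
Solving: λ (I_D1 V_DS2 − I_D2 V_DS1) = I_D2 − I_D1, so λ = (0.764 − 0.562) / (0.562 × 6.9 − 0.764 × 1.94) = 0.202 / 2.4 = 0.0843 V⁻¹.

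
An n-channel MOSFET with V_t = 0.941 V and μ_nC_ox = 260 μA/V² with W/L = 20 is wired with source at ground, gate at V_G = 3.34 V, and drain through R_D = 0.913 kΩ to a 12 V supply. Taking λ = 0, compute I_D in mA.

I_D = 11.7 mA

V_GS = V_G = 3.34 V, so V_ov = 3.34 − 0.941 = 2.4 V.
k_n = μ_nC_ox · (W/L) = 5.2 mA/V².
Assume saturation: I_D = ½ k_n V_ov² = 0.5 × 5.2 × 2.4² = 15 mA, giving V_DS = V_DD − I_D R_D = 12 − 15 × 0.913 = -1.66 V.
But -1.66 V < V_ov = 2.4 V, so the device is actually in triode.
In triode I_D = k_n[V_ov V_DS − ½ V_DS²] and I_D = (V_DD − V_DS)/R_D. Equating: 2.37 V_DS² − 12.39 V_DS + 12 = 0, giving V_DS = 1.28 V (the root below V_ov).
I_D = (12 − 1.28) / 0.913 = 11.7 mA.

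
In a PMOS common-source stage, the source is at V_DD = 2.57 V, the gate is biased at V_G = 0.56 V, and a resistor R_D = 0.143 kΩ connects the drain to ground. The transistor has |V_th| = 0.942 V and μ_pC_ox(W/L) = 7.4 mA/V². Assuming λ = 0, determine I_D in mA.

I_D = 4.22 mA

V_SG = V_DD − V_G = 2.57 − 0.56 = 2.01 V, so V_ov = 2.01 − 0.942 = 1.07 V.
Assume saturation: I_D = ½ k_p V_ov² = 0.5 × 7.4 × 1.07² = 4.22 mA, giving V_SD = V_DD − I_D R_D = 2.57 − 4.22 × 0.143 = 1.97 V.
V_SD = 1.97 V ≥ V_ov = 1.07 V, confirming saturation.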